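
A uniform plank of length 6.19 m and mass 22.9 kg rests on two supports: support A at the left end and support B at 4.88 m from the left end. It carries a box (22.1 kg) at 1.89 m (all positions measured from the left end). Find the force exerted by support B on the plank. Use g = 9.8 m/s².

R_B ≈ 226 N

Sum moments about support A (its reaction then has zero moment arm).
Beam weight: 22.9 × 9.8 = 224.4 N down at 3.095 m → arm 3.095 m, τ = 224.4 × 3.095 = 694.5 N·m clockwise.
Box: 22.1 × 9.8 = 216.6 N down at 1.89 m → arm 1.89 m, τ = 216.6 × 1.89 = 409.4 N·m clockwise.
Net load moment about support A = 1104 N·m clockwise.
Reaction R at support B is upward at 4.88 m, arm 4.88 m → moment R × 4.88 counterclockwise.
Setting net torque to zero: R × 4.88 = 1104 → R = 226 N.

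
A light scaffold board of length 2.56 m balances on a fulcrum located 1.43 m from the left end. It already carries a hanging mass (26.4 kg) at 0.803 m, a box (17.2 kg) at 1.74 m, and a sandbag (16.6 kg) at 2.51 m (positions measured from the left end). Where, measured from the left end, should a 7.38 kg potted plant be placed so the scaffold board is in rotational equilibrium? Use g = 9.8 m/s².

x ≈ 0.521 m from the left end

Taking torques about the fulcrum (at 1.43 m from the left end):
Hanging mass: 26.4 × 9.8 = 258.7 N down at 0.803 m → arm 0.627 m, τ = 258.7 × 0.627 = 162.2 N·m counterclockwise.
Box: 17.2 × 9.8 = 168.6 N down at 1.74 m → arm 0.31 m, τ = 168.6 × 0.31 = 52.27 N·m clockwise.
Sandbag: 16.6 × 9.8 = 162.7 N down at 2.51 m → arm 1.08 m, τ = 162.7 × 1.08 = 175.7 N·m clockwise.
Net moment of existing loads = 65.77 N·m clockwise.
The potted plant weighs 7.38 × 9.8 = 72.32 N and must supply an equal counterclockwise moment, so its lever arm about the fulcrum is 65.77 / 72.32 = 0.909 m.
That puts it at 1.43 − 0.909 = 0.521 m from the left end.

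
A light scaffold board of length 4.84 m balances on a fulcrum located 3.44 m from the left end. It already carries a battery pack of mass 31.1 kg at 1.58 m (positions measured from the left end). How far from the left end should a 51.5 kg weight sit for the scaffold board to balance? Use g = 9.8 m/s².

x ≈ 4.56 m from the left end

Choose the fulcrum (at 3.44 m from the left end) as the axis so the support reaction has zero arm there.
Battery pack: 31.1 × 9.8 = 304.8 N down at 1.58 m → arm 1.86 m, τ = 304.8 × 1.86 = 566.9 N·m counterclockwise.
Net moment of existing loads = 566.9 N·m counterclockwise.
The weight weighs 51.5 × 9.8 = 504.7 N and must supply an equal clockwise moment, so its lever arm about the fulcrum is 566.9 / 504.7 = 1.12 m.
That puts it at 3.44 + 1.12 = 4.56 m from the left end.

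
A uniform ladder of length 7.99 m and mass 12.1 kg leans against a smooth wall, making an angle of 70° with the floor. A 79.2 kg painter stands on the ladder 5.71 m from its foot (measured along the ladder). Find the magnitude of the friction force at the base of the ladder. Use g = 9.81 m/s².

Choose the foot of the ladder as the axis so the floor normal and friction both act there and drop out.
Ladder weight 12.1×9.81 = 118.7 N acts at 3.995 m along the ladder; its horizontal arm is 3.995·cos70° = 1.366 m → τ = 162.1 N·m clockwise.
Painter: 79.2×9.81 = 777 N at 5.71 m → arm 1.953 m → τ = 1517 N·m clockwise.
Wall normal N acts horizontally at the top; its moment arm is the height L sinθ = 7.99·sin70° = 7.508 m, counterclockwise.
Balancing moments: N × 7.508 = 1679, giving N = 224 N.
ΣFx = 0: friction at the foot balances the wall's push, so f = N_wall = 224 N.

f ≈ 224 N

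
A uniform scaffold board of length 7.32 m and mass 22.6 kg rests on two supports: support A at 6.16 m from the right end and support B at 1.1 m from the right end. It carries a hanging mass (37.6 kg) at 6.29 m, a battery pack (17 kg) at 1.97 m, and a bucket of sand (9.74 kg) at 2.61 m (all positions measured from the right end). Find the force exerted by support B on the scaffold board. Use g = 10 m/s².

R_B ≈ 311 N

Taking torques about support A:
Beam weight: 22.6 × 10 = 226 N down at 3.66 m → arm 2.5 m, τ = 226 × 2.5 = 565 N·m clockwise.
Hanging mass: 37.6 × 10 = 376 N down at 6.29 m → arm 0.13 m, τ = 376 × 0.13 = 48.88 N·m counterclockwise.
Battery pack: 17 × 10 = 170 N down at 1.97 m → arm 4.19 m, τ = 170 × 4.19 = 712.3 N·m clockwise.
Bucket of sand: 9.74 × 10 = 97.4 N down at 2.61 m → arm 3.55 m, τ = 97.4 × 3.55 = 345.8 N·m clockwise.
Net load moment about support A = 1574 N·m clockwise.
Reaction R at support B is upward at 1.1 m, arm 5.06 m → moment R × 5.06 counterclockwise.
Στ = 0 ⇒ R × 5.06 = 1574 ⇒ R = 311 N.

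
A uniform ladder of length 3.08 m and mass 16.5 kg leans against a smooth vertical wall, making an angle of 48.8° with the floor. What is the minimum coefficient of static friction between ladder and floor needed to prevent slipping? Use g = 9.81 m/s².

μ_min ≈ 0.438

Taking torques about the foot of the ladder:
Ladder weight 16.5×9.81 = 161.9 N acts at 1.54 m along the ladder; its horizontal arm is 1.54·cos48.8° = 1.014 m → τ = 164.2 N·m clockwise.
Wall normal N acts horizontally at the top; its moment arm is the height L sinθ = 3.08·sin48.8° = 2.317 m, counterclockwise.
For rotational equilibrium, N × 2.317 = 164.2, so N = 70.87 N.
ΣFx = 0 ⇒ f = N_wall = 70.87 N. ΣFy = 0 ⇒ N_floor = 161.9 N.
μ_min = f / N_floor = 70.87 / 161.9 = 0.438.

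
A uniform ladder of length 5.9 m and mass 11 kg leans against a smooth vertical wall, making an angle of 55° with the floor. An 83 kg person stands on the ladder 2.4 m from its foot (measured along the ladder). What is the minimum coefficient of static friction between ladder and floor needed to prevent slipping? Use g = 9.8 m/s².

Taking torques about the foot of the ladder:
Ladder weight 11×9.8 = 107.8 N acts at 2.95 m along the ladder; its horizontal arm is 2.95·cos55° = 1.692 m → τ = 182.4 N·m clockwise.
Person: 83×9.8 = 813.4 N at 2.4 m → arm 1.377 m → τ = 1120 N·m clockwise.
Wall normal N acts horizontally at the top; its moment arm is the height L sinθ = 5.9·sin55° = 4.833 m, counterclockwise.
For rotational equilibrium, N × 4.833 = 1302, so N = 269.4 N.
ΣFx = 0 ⇒ f = N_wall = 269.4 N. ΣFy = 0 ⇒ N_floor = 921.2 N.
μ_min = f / N_floor = 269.4 / 921.2 = 0.292.

μ_min ≈ 0.292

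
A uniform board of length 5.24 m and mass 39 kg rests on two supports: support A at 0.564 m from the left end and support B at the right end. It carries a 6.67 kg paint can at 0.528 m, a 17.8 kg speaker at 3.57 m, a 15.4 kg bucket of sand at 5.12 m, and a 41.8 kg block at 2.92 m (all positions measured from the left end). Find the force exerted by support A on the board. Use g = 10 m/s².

Sum moments about support B (its reaction then has zero moment arm).
Beam weight: 39 × 10 = 390 N down at 2.62 m → arm 2.62 m, τ = 390 × 2.62 = 1022 N·m counterclockwise.
Paint can: 6.67 × 10 = 66.7 N down at 0.528 m → arm 4.712 m, τ = 66.7 × 4.712 = 314.3 N·m counterclockwise.
Speaker: 17.8 × 10 = 178 N down at 3.57 m → arm 1.67 m, τ = 178 × 1.67 = 297.3 N·m counterclockwise.
Bucket of sand: 15.4 × 10 = 154 N down at 5.12 m → arm 0.12 m, τ = 154 × 0.12 = 18.48 N·m counterclockwise.
Block: 41.8 × 10 = 418 N down at 2.92 m → arm 2.32 m, τ = 418 × 2.32 = 969.8 N·m counterclockwise.
Net load moment about support B = 2622 N·m counterclockwise.
Reaction R at support A is upward at 0.564 m, arm 4.676 m → moment R × 4.676 clockwise.
Setting net torque to zero: R × 4.676 = 2622 → R = 561 N.

R_A ≈ 561 N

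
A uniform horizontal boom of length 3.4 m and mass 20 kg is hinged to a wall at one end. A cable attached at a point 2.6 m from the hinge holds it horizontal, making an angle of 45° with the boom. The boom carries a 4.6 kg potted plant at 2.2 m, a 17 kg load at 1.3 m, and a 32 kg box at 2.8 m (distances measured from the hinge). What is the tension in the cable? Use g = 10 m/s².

Taking torques about the hinge:
Beam weight: 20 × 10 = 200 N down at 1.7 m → arm 1.7 m, τ = 200 × 1.7 = 340 N·m clockwise.
Potted plant: 4.6 × 10 = 46 N down at 2.2 m → arm 2.2 m, τ = 46 × 2.2 = 101.2 N·m clockwise.
Load: 17 × 10 = 170 N down at 1.3 m → arm 1.3 m, τ = 170 × 1.3 = 221 N·m clockwise.
Box: 32 × 10 = 320 N down at 2.8 m → arm 2.8 m, τ = 320 × 2.8 = 896 N·m clockwise.
Total clockwise load moment = 1558 N·m.
The cable tension T acts at 2.6 m; only its component perpendicular to the boom, T sinθ, produces torque. sin 45° = 0.7071.
Setting net torque to zero: T × 2.6 × 0.7071 = 1558 → T = 1558 / 1.838 = 848 N.

T ≈ 848 N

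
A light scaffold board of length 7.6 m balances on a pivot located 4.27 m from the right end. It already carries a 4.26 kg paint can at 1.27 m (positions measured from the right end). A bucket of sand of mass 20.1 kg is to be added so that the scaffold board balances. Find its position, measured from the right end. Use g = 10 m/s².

x ≈ 4.91 m from the right end

Take moments about the pivot (at 4.27 m from the right end).
Paint can: 4.26 × 10 = 42.6 N down at 1.27 m → arm 3 m, τ = 42.6 × 3 = 127.8 N·m clockwise.
Net moment of existing loads = 127.8 N·m clockwise.
The bucket of sand weighs 20.1 × 10 = 201 N and must supply an equal counterclockwise moment, so its lever arm about the pivot is 127.8 / 201 = 0.636 m.
That puts it at 4.27 + 0.636 = 4.91 m from the right end.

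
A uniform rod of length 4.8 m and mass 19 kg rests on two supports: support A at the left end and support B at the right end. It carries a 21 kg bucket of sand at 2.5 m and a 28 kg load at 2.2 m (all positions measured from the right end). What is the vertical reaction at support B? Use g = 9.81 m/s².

Take moments about support A.
Beam weight: 19 × 9.81 = 186.4 N down at 2.4 m → arm 2.4 m, τ = 186.4 × 2.4 = 447.4 N·m clockwise.
Bucket of sand: 21 × 9.81 = 206 N down at 2.5 m → arm 2.3 m, τ = 206 × 2.3 = 473.8 N·m clockwise.
Load: 28 × 9.81 = 274.7 N down at 2.2 m → arm 2.6 m, τ = 274.7 × 2.6 = 714.2 N·m clockwise.
Net load moment about support A = 1635 N·m clockwise.
Reaction R at support B is upward at 0 m, arm 4.8 m → moment R × 4.8 counterclockwise.
For rotational equilibrium, R × 4.8 = 1635, so R = 341 N.

R_B ≈ 341 N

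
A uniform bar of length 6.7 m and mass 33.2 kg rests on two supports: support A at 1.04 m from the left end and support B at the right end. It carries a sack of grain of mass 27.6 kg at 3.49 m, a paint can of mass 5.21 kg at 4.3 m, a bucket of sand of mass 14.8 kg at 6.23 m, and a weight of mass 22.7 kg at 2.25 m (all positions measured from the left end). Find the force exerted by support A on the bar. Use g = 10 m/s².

R_A ≈ 566 N

About support B:
Beam weight: 33.2 × 10 = 332 N down at 3.35 m → arm 3.35 m, τ = 332 × 3.35 = 1112 N·m counterclockwise.
Sack of grain: 27.6 × 10 = 276 N down at 3.49 m → arm 3.21 m, τ = 276 × 3.21 = 886 N·m counterclockwise.
Paint can: 5.21 × 10 = 52.1 N down at 4.3 m → arm 2.4 m, τ = 52.1 × 2.4 = 125 N·m counterclockwise.
Bucket of sand: 14.8 × 10 = 148 N down at 6.23 m → arm 0.47 m, τ = 148 × 0.47 = 69.56 N·m counterclockwise.
Weight: 22.7 × 10 = 227 N down at 2.25 m → arm 4.45 m, τ = 227 × 4.45 = 1010 N·m counterclockwise.
Net load moment about support B = 3203 N·m counterclockwise.
Reaction R at support A is upward at 1.04 m, arm 5.66 m → moment R × 5.66 clockwise.
Setting net torque to zero: R × 5.66 = 3203 → R = 566 N.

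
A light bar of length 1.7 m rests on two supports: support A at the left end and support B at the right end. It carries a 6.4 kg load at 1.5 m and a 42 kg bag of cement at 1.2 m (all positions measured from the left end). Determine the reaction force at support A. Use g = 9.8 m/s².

R_A ≈ 128 N

Choose support B as the axis so its reaction then has zero moment arm.
Load: 6.4 × 9.8 = 62.72 N down at 1.5 m → arm 0.2 m, τ = 62.72 × 0.2 = 12.54 N·m counterclockwise.
Bag of cement: 42 × 9.8 = 411.6 N down at 1.2 m → arm 0.5 m, τ = 411.6 × 0.5 = 205.8 N·m counterclockwise.
Net load moment about support B = 218.3 N·m counterclockwise.
Reaction R at support A is upward at 0 m, arm 1.7 m → moment R × 1.7 clockwise.
Balancing moments: R × 1.7 = 218.3, giving R = 128 N.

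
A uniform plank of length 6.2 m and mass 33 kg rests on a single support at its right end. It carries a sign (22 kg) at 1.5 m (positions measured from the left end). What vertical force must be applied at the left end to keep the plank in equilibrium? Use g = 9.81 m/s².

Sum moments about the right end (the unknown pivot reaction has zero arm there).
Beam weight: 33 × 9.81 = 323.7 N down at 3.1 m → arm 3.1 m, τ = 323.7 × 3.1 = 1003 N·m counterclockwise.
Sign: 22 × 9.81 = 215.8 N down at 1.5 m → arm 4.7 m, τ = 215.8 × 4.7 = 1014 N·m counterclockwise.
Net moment of the loads = 2017 N·m counterclockwise.
The upward force F acts at the left end, arm 6.2 m, giving F × 6.2 clockwise.
Setting net torque to zero: F × 6.2 = 2017 → F = 2017 / 6.2 = 325 N.

F ≈ 325 N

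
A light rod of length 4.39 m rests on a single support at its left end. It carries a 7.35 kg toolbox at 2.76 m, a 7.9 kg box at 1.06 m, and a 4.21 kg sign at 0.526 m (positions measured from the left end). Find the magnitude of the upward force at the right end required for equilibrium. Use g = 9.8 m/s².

F ≈ 68.9 N

Take moments about the left end.
Toolbox: 7.35 × 9.8 = 72.03 N down at 2.76 m → arm 2.76 m, τ = 72.03 × 2.76 = 198.8 N·m clockwise.
Box: 7.9 × 9.8 = 77.42 N down at 1.06 m → arm 1.06 m, τ = 77.42 × 1.06 = 82.07 N·m clockwise.
Sign: 4.21 × 9.8 = 41.26 N down at 0.526 m → arm 0.526 m, τ = 41.26 × 0.526 = 21.7 N·m clockwise.
Net moment of the loads = 302.6 N·m clockwise.
The upward force F acts at the right end, arm 4.39 m, giving F × 4.39 counterclockwise.
Στ = 0 ⇒ F × 4.39 = 302.6 ⇒ F = 302.6 / 4.39 = 68.9 N.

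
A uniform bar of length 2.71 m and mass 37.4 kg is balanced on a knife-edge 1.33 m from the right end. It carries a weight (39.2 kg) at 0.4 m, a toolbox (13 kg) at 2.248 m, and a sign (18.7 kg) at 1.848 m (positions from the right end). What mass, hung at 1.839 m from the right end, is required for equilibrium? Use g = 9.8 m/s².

Choose the knife-edge (at 1.33 m from the right end) as the axis so the support reaction has zero arm there.
Beam weight: 37.4 × 9.8 = 366.5 N down at 1.355 m → arm 0.025 m, τ = 366.5 × 0.025 = 9.162 N·m counterclockwise.
Weight: 39.2 × 9.8 = 384.2 N down at 0.4 m → arm 0.93 m, τ = 384.2 × 0.93 = 357.3 N·m clockwise.
Toolbox: 13 × 9.8 = 127.4 N down at 2.248 m → arm 0.918 m, τ = 127.4 × 0.918 = 117 N·m counterclockwise.
Sign: 18.7 × 9.8 = 183.3 N down at 1.848 m → arm 0.518 m, τ = 183.3 × 0.518 = 94.95 N·m counterclockwise.
Net moment of known loads = 136.2 N·m clockwise.
An unknown mass m at 1.839 m has arm 0.509 m; its moment is m·g·0.509 counterclockwise.
For rotational equilibrium, m × 9.8 × 0.509 = 136.2, so m = 136.2 / (9.8 × 0.509) = 27.3 kg.

m ≈ 27.3 kg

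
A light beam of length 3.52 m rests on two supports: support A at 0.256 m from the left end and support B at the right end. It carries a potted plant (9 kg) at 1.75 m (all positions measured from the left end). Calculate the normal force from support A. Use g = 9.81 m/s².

About support B:
Potted plant: 9 × 9.81 = 88.29 N down at 1.75 m → arm 1.77 m, τ = 88.29 × 1.77 = 156.3 N·m counterclockwise.
Net load moment about support B = 156.3 N·m counterclockwise.
Reaction R at support A is upward at 0.256 m, arm 3.264 m → moment R × 3.264 clockwise.
Balancing moments: R × 3.264 = 156.3, giving R = 47.9 N.

R_A ≈ 47.9 N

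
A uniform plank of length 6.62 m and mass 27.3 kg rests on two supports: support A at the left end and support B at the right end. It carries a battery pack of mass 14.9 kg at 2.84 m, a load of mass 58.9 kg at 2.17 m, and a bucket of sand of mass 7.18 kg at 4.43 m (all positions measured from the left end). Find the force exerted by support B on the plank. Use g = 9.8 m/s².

R_B ≈ 433 N

Taking torques about support A:
Beam weight: 27.3 × 9.8 = 267.5 N down at 3.31 m → arm 3.31 m, τ = 267.5 × 3.31 = 885.4 N·m clockwise.
Battery pack: 14.9 × 9.8 = 146 N down at 2.84 m → arm 2.84 m, τ = 146 × 2.84 = 414.6 N·m clockwise.
Load: 58.9 × 9.8 = 577.2 N down at 2.17 m → arm 2.17 m, τ = 577.2 × 2.17 = 1253 N·m clockwise.
Bucket of sand: 7.18 × 9.8 = 70.36 N down at 4.43 m → arm 4.43 m, τ = 70.36 × 4.43 = 311.7 N·m clockwise.
Net load moment about support A = 2865 N·m clockwise.
Reaction R at support B is upward at 6.62 m, arm 6.62 m → moment R × 6.62 counterclockwise.
Στ = 0 ⇒ R × 6.62 = 2865 ⇒ R = 433 N.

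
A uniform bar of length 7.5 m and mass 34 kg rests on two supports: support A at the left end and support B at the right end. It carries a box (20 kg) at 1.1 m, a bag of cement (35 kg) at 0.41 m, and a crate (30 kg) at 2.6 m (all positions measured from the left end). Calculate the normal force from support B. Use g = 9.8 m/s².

R_B ≈ 316 N

Choose support A as the axis so its reaction then has zero moment arm.
Beam weight: 34 × 9.8 = 333.2 N down at 3.75 m → arm 3.75 m, τ = 333.2 × 3.75 = 1250 N·m clockwise.
Box: 20 × 9.8 = 196 N down at 1.1 m → arm 1.1 m, τ = 196 × 1.1 = 215.6 N·m clockwise.
Bag of cement: 35 × 9.8 = 343 N down at 0.41 m → arm 0.41 m, τ = 343 × 0.41 = 140.6 N·m clockwise.
Crate: 30 × 9.8 = 294 N down at 2.6 m → arm 2.6 m, τ = 294 × 2.6 = 764.4 N·m clockwise.
Net load moment about support A = 2371 N·m clockwise.
Reaction R at support B is upward at 7.5 m, arm 7.5 m → moment R × 7.5 counterclockwise.
For rotational equilibrium, R × 7.5 = 2371, so R = 316 N.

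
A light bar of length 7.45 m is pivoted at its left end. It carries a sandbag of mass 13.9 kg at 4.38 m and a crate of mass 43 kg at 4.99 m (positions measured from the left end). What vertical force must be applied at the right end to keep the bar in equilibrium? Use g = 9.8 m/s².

F ≈ 362 N

Take moments about the left end.
Sandbag: 13.9 × 9.8 = 136.2 N down at 4.38 m → arm 4.38 m, τ = 136.2 × 4.38 = 596.6 N·m clockwise.
Crate: 43 × 9.8 = 421.4 N down at 4.99 m → arm 4.99 m, τ = 421.4 × 4.99 = 2103 N·m clockwise.
Net moment of the loads = 2700 N·m clockwise.
The upward force F acts at the right end, arm 7.45 m, giving F × 7.45 counterclockwise.
Στ = 0 ⇒ F × 7.45 = 2700 ⇒ F = 2700 / 7.45 = 362 N.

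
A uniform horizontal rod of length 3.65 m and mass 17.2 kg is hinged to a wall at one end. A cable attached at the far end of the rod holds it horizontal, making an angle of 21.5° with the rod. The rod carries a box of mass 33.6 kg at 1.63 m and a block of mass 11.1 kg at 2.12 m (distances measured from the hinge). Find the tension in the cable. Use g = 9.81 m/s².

Choose the hinge as the axis so the unknown hinge reaction has zero arm there.
Beam weight: 17.2 × 9.81 = 168.7 N down at 1.825 m → arm 1.825 m, τ = 168.7 × 1.825 = 307.9 N·m clockwise.
Box: 33.6 × 9.81 = 329.6 N down at 1.63 m → arm 1.63 m, τ = 329.6 × 1.63 = 537.2 N·m clockwise.
Block: 11.1 × 9.81 = 108.9 N down at 2.12 m → arm 2.12 m, τ = 108.9 × 2.12 = 230.9 N·m clockwise.
Total clockwise load moment = 1076 N·m.
The cable tension T acts at 3.65 m; only its component perpendicular to the rod, T sinθ, produces torque. sin 21.5° = 0.3665.
Setting net torque to zero: T × 3.65 × 0.3665 = 1076 → T = 1076 / 1.338 = 804 N.

T ≈ 804 N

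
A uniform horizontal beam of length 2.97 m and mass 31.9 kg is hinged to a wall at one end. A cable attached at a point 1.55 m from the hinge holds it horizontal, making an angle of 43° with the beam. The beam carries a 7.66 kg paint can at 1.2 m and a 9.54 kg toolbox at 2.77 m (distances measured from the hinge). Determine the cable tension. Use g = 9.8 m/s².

About the hinge:
Beam weight: 31.9 × 9.8 = 312.6 N down at 1.485 m → arm 1.485 m, τ = 312.6 × 1.485 = 464.2 N·m clockwise.
Paint can: 7.66 × 9.8 = 75.07 N down at 1.2 m → arm 1.2 m, τ = 75.07 × 1.2 = 90.08 N·m clockwise.
Toolbox: 9.54 × 9.8 = 93.49 N down at 2.77 m → arm 2.77 m, τ = 93.49 × 2.77 = 259 N·m clockwise.
Total clockwise load moment = 813.3 N·m.
The cable tension T acts at 1.55 m; only its component perpendicular to the beam, T sinθ, produces torque. sin 43° = 0.682.
For rotational equilibrium, T × 1.55 × 0.682 = 813.3, so T = 813.3 / 1.057 = 769 N.

T ≈ 769 N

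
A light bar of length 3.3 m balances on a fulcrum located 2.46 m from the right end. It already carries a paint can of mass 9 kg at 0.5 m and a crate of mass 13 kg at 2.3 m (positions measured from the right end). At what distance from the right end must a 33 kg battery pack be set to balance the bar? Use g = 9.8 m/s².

About the fulcrum (at 2.46 m from the right end):
Paint can: 9 × 9.8 = 88.2 N down at 0.5 m → arm 1.96 m, τ = 88.2 × 1.96 = 172.9 N·m clockwise.
Crate: 13 × 9.8 = 127.4 N down at 2.3 m → arm 0.16 m, τ = 127.4 × 0.16 = 20.38 N·m clockwise.
Net moment of existing loads = 193.3 N·m clockwise.
The battery pack weighs 33 × 9.8 = 323.4 N and must supply an equal counterclockwise moment, so its lever arm about the fulcrum is 193.3 / 323.4 = 0.598 m.
That puts it at 2.46 + 0.598 = 3.06 m from the right end.

x ≈ 3.06 m from the right end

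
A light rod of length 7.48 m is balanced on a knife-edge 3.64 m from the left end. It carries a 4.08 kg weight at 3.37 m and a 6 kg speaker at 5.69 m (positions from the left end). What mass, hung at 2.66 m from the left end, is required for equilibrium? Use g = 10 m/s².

About the knife-edge (at 3.64 m from the left end):
Weight: 4.08 × 10 = 40.8 N down at 3.37 m → arm 0.27 m, τ = 40.8 × 0.27 = 11.02 N·m counterclockwise.
Speaker: 6 × 10 = 60 N down at 5.69 m → arm 2.05 m, τ = 60 × 2.05 = 123 N·m clockwise.
Net moment of known loads = 112 N·m clockwise.
An unknown mass m at 2.66 m has arm 0.98 m; its moment is m·g·0.98 counterclockwise.
Setting net torque to zero: m × 10 × 0.98 = 112 → m = 112 / (10 × 0.98) = 11.4 kg.

m ≈ 11.4 kg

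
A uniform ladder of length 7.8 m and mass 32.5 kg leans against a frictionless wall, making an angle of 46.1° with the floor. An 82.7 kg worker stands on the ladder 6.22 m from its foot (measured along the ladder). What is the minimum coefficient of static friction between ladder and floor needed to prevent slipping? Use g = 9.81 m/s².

μ_min ≈ 0.687

About the foot of the ladder:
Ladder weight 32.5×9.81 = 318.8 N acts at 3.9 m along the ladder; its horizontal arm is 3.9·cos46.1° = 2.704 m → τ = 862 N·m clockwise.
Worker: 82.7×9.81 = 811.3 N at 6.22 m → arm 4.313 m → τ = 3499 N·m clockwise.
Wall normal N acts horizontally at the top; its moment arm is the height L sinθ = 7.8·sin46.1° = 5.62 m, counterclockwise.
Balancing moments: N × 5.62 = 4361, giving N = 776 N.
ΣFx = 0 ⇒ f = N_wall = 776 N. ΣFy = 0 ⇒ N_floor = 1130 N.
μ_min = f / N_floor = 776 / 1130 = 0.687.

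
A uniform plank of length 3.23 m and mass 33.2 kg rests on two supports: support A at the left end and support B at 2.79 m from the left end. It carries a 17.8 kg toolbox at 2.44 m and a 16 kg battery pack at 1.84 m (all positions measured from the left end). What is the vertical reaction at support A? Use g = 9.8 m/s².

R_A ≈ 212 N

Take moments about support B.
Beam weight: 33.2 × 9.8 = 325.4 N down at 1.615 m → arm 1.175 m, τ = 325.4 × 1.175 = 382.3 N·m counterclockwise.
Toolbox: 17.8 × 9.8 = 174.4 N down at 2.44 m → arm 0.35 m, τ = 174.4 × 0.35 = 61.04 N·m counterclockwise.
Battery pack: 16 × 9.8 = 156.8 N down at 1.84 m → arm 0.95 m, τ = 156.8 × 0.95 = 149 N·m counterclockwise.
Net load moment about support B = 592.3 N·m counterclockwise.
Reaction R at support A is upward at 0 m, arm 2.79 m → moment R × 2.79 clockwise.
Balancing moments: R × 2.79 = 592.3, giving R = 212 N.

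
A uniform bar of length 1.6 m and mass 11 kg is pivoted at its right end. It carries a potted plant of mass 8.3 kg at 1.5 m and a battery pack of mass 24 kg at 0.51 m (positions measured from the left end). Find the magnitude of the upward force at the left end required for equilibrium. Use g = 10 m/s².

Taking torques about the right end:
Beam weight: 11 × 10 = 110 N down at 0.8 m → arm 0.8 m, τ = 110 × 0.8 = 88 N·m counterclockwise.
Potted plant: 8.3 × 10 = 83 N down at 1.5 m → arm 0.1 m, τ = 83 × 0.1 = 8.3 N·m counterclockwise.
Battery pack: 24 × 10 = 240 N down at 0.51 m → arm 1.09 m, τ = 240 × 1.09 = 261.6 N·m counterclockwise.
Net moment of the loads = 357.9 N·m counterclockwise.
The upward force F acts at the left end, arm 1.6 m, giving F × 1.6 clockwise.
For rotational equilibrium, F × 1.6 = 357.9, so F = 357.9 / 1.6 = 224 N.

F ≈ 224 N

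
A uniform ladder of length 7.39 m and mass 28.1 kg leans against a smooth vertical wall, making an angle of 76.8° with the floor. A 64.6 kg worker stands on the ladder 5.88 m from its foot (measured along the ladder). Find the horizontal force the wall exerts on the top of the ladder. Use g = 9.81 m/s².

N_wall ≈ 151 N

Choose the foot of the ladder as the axis so the floor normal and friction both act there and drop out.
Ladder weight 28.1×9.81 = 275.7 N acts at 3.695 m along the ladder; its horizontal arm is 3.695·cos76.8° = 0.8438 m → τ = 232.6 N·m clockwise.
Worker: 64.6×9.81 = 633.7 N at 5.88 m → arm 1.343 m → τ = 851.1 N·m clockwise.
Wall normal N acts horizontally at the top; its moment arm is the height L sinθ = 7.39·sin76.8° = 7.195 m, counterclockwise.
Setting net torque to zero: N × 7.195 = 1084 → N = 151 N.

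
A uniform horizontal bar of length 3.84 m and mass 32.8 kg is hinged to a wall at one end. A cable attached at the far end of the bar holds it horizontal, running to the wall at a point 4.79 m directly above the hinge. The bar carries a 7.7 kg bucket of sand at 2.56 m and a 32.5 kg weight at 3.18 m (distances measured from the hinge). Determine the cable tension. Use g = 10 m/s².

Choose the hinge as the axis so the unknown hinge reaction has zero arm there.
Beam weight: 32.8 × 10 = 328 N down at 1.92 m → arm 1.92 m, τ = 328 × 1.92 = 629.8 N·m clockwise.
Bucket of sand: 7.7 × 10 = 77 N down at 2.56 m → arm 2.56 m, τ = 77 × 2.56 = 197.1 N·m clockwise.
Weight: 32.5 × 10 = 325 N down at 3.18 m → arm 3.18 m, τ = 325 × 3.18 = 1034 N·m clockwise.
Total clockwise load moment = 1861 N·m.
The cable tension T acts at 3.84 m; only its component perpendicular to the bar, T sinθ, produces torque. sinθ = h/√(h²+d²) = 4.79/√(4.79²+3.84²) = 0.7802.
For rotational equilibrium, T × 3.84 × 0.7802 = 1861, so T = 1861 / 2.996 = 621 N.

T ≈ 621 N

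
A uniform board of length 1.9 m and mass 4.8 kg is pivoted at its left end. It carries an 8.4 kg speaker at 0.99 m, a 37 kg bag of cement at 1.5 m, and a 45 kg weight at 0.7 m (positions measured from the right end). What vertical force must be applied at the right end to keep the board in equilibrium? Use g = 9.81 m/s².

About the left end:
Beam weight: 4.8 × 9.81 = 47.09 N down at 0.95 m → arm 0.95 m, τ = 47.09 × 0.95 = 44.74 N·m clockwise.
Speaker: 8.4 × 9.81 = 82.4 N down at 0.99 m → arm 0.91 m, τ = 82.4 × 0.91 = 74.98 N·m clockwise.
Bag of cement: 37 × 9.81 = 363 N down at 1.5 m → arm 0.4 m, τ = 363 × 0.4 = 145.2 N·m clockwise.
Weight: 45 × 9.81 = 441.5 N down at 0.7 m → arm 1.2 m, τ = 441.5 × 1.2 = 529.8 N·m clockwise.
Net moment of the loads = 794.7 N·m clockwise.
The upward force F acts at the right end, arm 1.9 m, giving F × 1.9 counterclockwise.
Setting net torque to zero: F × 1.9 = 794.7 → F = 794.7 / 1.9 = 418 N.

F ≈ 418 N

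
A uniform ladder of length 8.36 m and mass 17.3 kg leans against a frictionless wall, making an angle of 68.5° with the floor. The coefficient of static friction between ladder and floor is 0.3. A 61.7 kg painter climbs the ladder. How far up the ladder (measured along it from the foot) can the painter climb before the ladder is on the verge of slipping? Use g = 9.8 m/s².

d ≈ 6.98 m

Taking torques about the foot of the ladder:
Ladder weight 17.3×9.8 = 169.5 N acts at 4.18 m along the ladder; its horizontal arm is 4.18·cos68.5° = 1.532 m → τ = 259.7 N·m clockwise.
Painter weight 61.7×9.8 = 604.7 N at distance d → arm d·cos68.5° → τ = 604.7·d·0.3665 clockwise.
Wall normal N at the top has arm L sinθ = 7.778 m counterclockwise, so Στ = 0 gives N·7.778 = 259.7 + 221.6·d.
ΣFy = 0 ⇒ N_floor = 774.2 N, so the maximum friction is μ_s·N_floor = 0.3×774.2 = 232.3 N. ΣFx = 0 ⇒ N_wall = f, so at the slipping point N = 232.3 N.
Substituting: 232.3×7.778 = 259.7 + 221.6·d ⇒ d = (1807 − 259.7) / 221.6 = 6.98 m.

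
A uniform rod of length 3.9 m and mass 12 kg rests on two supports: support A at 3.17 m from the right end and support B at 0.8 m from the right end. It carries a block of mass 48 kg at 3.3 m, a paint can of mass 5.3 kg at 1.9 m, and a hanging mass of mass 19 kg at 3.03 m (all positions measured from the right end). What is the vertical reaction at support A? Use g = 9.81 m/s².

R_A ≈ 753 N

Choose support B as the axis so its reaction then has zero moment arm.
Beam weight: 12 × 9.81 = 117.7 N down at 1.95 m → arm 1.15 m, τ = 117.7 × 1.15 = 135.4 N·m counterclockwise.
Block: 48 × 9.81 = 470.9 N down at 3.3 m → arm 2.5 m, τ = 470.9 × 2.5 = 1177 N·m counterclockwise.
Paint can: 5.3 × 9.81 = 51.99 N down at 1.9 m → arm 1.1 m, τ = 51.99 × 1.1 = 57.19 N·m counterclockwise.
Hanging mass: 19 × 9.81 = 186.4 N down at 3.03 m → arm 2.23 m, τ = 186.4 × 2.23 = 415.7 N·m counterclockwise.
Net load moment about support B = 1785 N·m counterclockwise.
Reaction R at support A is upward at 3.17 m, arm 2.37 m → moment R × 2.37 clockwise.
Balancing moments: R × 2.37 = 1785, giving R = 753 N.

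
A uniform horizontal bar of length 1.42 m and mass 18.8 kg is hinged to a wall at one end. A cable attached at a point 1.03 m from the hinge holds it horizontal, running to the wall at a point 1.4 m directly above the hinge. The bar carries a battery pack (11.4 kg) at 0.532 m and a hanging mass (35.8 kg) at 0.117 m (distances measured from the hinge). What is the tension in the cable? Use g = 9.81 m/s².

Sum moments about the hinge (the unknown hinge reaction has zero arm there).
Beam weight: 18.8 × 9.81 = 184.4 N down at 0.71 m → arm 0.71 m, τ = 184.4 × 0.71 = 130.9 N·m clockwise.
Battery pack: 11.4 × 9.81 = 111.8 N down at 0.532 m → arm 0.532 m, τ = 111.8 × 0.532 = 59.48 N·m clockwise.
Hanging mass: 35.8 × 9.81 = 351.2 N down at 0.117 m → arm 0.117 m, τ = 351.2 × 0.117 = 41.09 N·m clockwise.
Total clockwise load moment = 231.5 N·m.
The cable tension T acts at 1.03 m; only its component perpendicular to the bar, T sinθ, produces torque. sinθ = h/√(h²+d²) = 1.4/√(1.4²+1.03²) = 0.8055.
Balancing moments: T × 1.03 × 0.8055 = 231.5, giving T = 231.5 / 0.8297 = 279 N.

T ≈ 279 N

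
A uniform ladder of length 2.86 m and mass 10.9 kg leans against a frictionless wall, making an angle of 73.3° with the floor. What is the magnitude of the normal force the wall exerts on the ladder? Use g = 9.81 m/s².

N_wall ≈ 16 N

About the foot of the ladder:
Ladder weight 10.9×9.81 = 106.9 N acts at 1.43 m along the ladder; its horizontal arm is 1.43·cos73.3° = 0.4109 m → τ = 43.93 N·m clockwise.
Wall normal N acts horizontally at the top; its moment arm is the height L sinθ = 2.86·sin73.3° = 2.739 m, counterclockwise.
For rotational equilibrium, N × 2.739 = 43.93, so N = 16 N.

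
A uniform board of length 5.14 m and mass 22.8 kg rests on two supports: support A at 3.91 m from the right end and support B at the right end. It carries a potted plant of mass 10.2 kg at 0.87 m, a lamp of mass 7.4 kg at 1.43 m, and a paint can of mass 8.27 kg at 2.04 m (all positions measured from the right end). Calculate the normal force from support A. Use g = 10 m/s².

Choose support B as the axis so its reaction then has zero moment arm.
Beam weight: 22.8 × 10 = 228 N down at 2.57 m → arm 2.57 m, τ = 228 × 2.57 = 586 N·m counterclockwise.
Potted plant: 10.2 × 10 = 102 N down at 0.87 m → arm 0.87 m, τ = 102 × 0.87 = 88.74 N·m counterclockwise.
Lamp: 7.4 × 10 = 74 N down at 1.43 m → arm 1.43 m, τ = 74 × 1.43 = 105.8 N·m counterclockwise.
Paint can: 8.27 × 10 = 82.7 N down at 2.04 m → arm 2.04 m, τ = 82.7 × 2.04 = 168.7 N·m counterclockwise.
Net load moment about support B = 949.2 N·m counterclockwise.
Reaction R at support A is upward at 3.91 m, arm 3.91 m → moment R × 3.91 clockwise.
Balancing moments: R × 3.91 = 949.2, giving R = 243 N.

R_A ≈ 243 N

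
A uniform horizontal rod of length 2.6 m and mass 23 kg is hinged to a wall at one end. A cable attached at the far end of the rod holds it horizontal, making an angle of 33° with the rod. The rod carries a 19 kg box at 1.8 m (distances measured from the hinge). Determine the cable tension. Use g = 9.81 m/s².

T ≈ 444 N

Choose the hinge as the axis so the unknown hinge reaction has zero arm there.
Beam weight: 23 × 9.81 = 225.6 N down at 1.3 m → arm 1.3 m, τ = 225.6 × 1.3 = 293.3 N·m clockwise.
Box: 19 × 9.81 = 186.4 N down at 1.8 m → arm 1.8 m, τ = 186.4 × 1.8 = 335.5 N·m clockwise.
Total clockwise load moment = 628.8 N·m.
The cable tension T acts at 2.6 m; only its component perpendicular to the rod, T sinθ, produces torque. sin 33° = 0.5446.
Στ = 0 ⇒ T × 2.6 × 0.5446 = 628.8 ⇒ T = 628.8 / 1.416 = 444 N.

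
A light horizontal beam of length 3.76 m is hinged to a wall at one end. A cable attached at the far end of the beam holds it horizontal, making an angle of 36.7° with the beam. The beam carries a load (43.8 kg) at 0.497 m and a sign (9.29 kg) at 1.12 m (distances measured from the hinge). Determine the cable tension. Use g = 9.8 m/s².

Take moments about the hinge.
Load: 43.8 × 9.8 = 429.2 N down at 0.497 m → arm 0.497 m, τ = 429.2 × 0.497 = 213.3 N·m clockwise.
Sign: 9.29 × 9.8 = 91.04 N down at 1.12 m → arm 1.12 m, τ = 91.04 × 1.12 = 102 N·m clockwise.
Total clockwise load moment = 315.3 N·m.
The cable tension T acts at 3.76 m; only its component perpendicular to the beam, T sinθ, produces torque. sin 36.7° = 0.5976.
Balancing moments: T × 3.76 × 0.5976 = 315.3, giving T = 315.3 / 2.247 = 140 N.

T ≈ 140 N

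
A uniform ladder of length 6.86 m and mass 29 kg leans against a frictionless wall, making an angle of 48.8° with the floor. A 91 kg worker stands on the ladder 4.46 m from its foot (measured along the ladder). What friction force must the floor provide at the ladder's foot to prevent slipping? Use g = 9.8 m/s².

Take moments about the foot of the ladder.
Ladder weight 29×9.8 = 284.2 N acts at 3.43 m along the ladder; its horizontal arm is 3.43·cos48.8° = 2.259 m → τ = 642 N·m clockwise.
Worker: 91×9.8 = 891.8 N at 4.46 m → arm 2.938 m → τ = 2620 N·m clockwise.
Wall normal N acts horizontally at the top; its moment arm is the height L sinθ = 6.86·sin48.8° = 5.162 m, counterclockwise.
For rotational equilibrium, N × 5.162 = 3262, so N = 632 N.
ΣFx = 0: friction at the foot balances the wall's push, so f = N_wall = 632 N.

f ≈ 632 N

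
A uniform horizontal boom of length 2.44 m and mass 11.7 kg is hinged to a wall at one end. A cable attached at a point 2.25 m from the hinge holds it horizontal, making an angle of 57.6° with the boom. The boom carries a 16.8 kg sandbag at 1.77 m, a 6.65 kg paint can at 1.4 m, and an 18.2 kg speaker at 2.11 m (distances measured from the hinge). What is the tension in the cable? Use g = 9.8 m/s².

Sum moments about the hinge (the unknown hinge reaction has zero arm there).
Beam weight: 11.7 × 9.8 = 114.7 N down at 1.22 m → arm 1.22 m, τ = 114.7 × 1.22 = 139.9 N·m clockwise.
Sandbag: 16.8 × 9.8 = 164.6 N down at 1.77 m → arm 1.77 m, τ = 164.6 × 1.77 = 291.3 N·m clockwise.
Paint can: 6.65 × 9.8 = 65.17 N down at 1.4 m → arm 1.4 m, τ = 65.17 × 1.4 = 91.24 N·m clockwise.
Speaker: 18.2 × 9.8 = 178.4 N down at 2.11 m → arm 2.11 m, τ = 178.4 × 2.11 = 376.4 N·m clockwise.
Total clockwise load moment = 898.8 N·m.
The cable tension T acts at 2.25 m; only its component perpendicular to the boom, T sinθ, produces torque. sin 57.6° = 0.8443.
Setting net torque to zero: T × 2.25 × 0.8443 = 898.8 → T = 898.8 / 1.9 = 473 N.

T ≈ 473 N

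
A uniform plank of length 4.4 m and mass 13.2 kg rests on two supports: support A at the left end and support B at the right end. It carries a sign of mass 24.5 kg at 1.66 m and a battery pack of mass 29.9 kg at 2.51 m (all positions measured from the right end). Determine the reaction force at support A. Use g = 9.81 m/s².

Take moments about support B.
Beam weight: 13.2 × 9.81 = 129.5 N down at 2.2 m → arm 2.2 m, τ = 129.5 × 2.2 = 284.9 N·m counterclockwise.
Sign: 24.5 × 9.81 = 240.3 N down at 1.66 m → arm 1.66 m, τ = 240.3 × 1.66 = 398.9 N·m counterclockwise.
Battery pack: 29.9 × 9.81 = 293.3 N down at 2.51 m → arm 2.51 m, τ = 293.3 × 2.51 = 736.2 N·m counterclockwise.
Net load moment about support B = 1420 N·m counterclockwise.
Reaction R at support A is upward at 4.4 m, arm 4.4 m → moment R × 4.4 clockwise.
Setting net torque to zero: R × 4.4 = 1420 → R = 323 N.

R_A ≈ 323 N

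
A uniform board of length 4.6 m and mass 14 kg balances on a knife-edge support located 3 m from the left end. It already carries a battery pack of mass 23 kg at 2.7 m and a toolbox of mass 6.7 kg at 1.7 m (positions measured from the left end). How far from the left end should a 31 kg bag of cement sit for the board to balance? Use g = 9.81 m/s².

Choose the knife-edge support (at 3 m from the left end) as the axis so the support reaction has zero arm there.
Beam weight: 14 × 9.81 = 137.3 N down at 2.3 m → arm 0.7 m, τ = 137.3 × 0.7 = 96.11 N·m counterclockwise.
Battery pack: 23 × 9.81 = 225.6 N down at 2.7 m → arm 0.3 m, τ = 225.6 × 0.3 = 67.68 N·m counterclockwise.
Toolbox: 6.7 × 9.81 = 65.73 N down at 1.7 m → arm 1.3 m, τ = 65.73 × 1.3 = 85.45 N·m counterclockwise.
Net moment of existing loads = 249.2 N·m counterclockwise.
The bag of cement weighs 31 × 9.81 = 304.1 N and must supply an equal clockwise moment, so its lever arm about the knife-edge support is 249.2 / 304.1 = 0.819 m.
That puts it at 3 + 0.819 = 3.82 m from the left end.

x ≈ 3.82 m from the left end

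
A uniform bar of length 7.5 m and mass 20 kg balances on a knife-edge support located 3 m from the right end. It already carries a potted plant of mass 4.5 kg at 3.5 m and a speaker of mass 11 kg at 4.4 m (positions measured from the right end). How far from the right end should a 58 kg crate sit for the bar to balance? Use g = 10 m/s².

Take moments about the knife-edge support (at 3 m from the right end).
Beam weight: 20 × 10 = 200 N down at 3.75 m → arm 0.75 m, τ = 200 × 0.75 = 150 N·m counterclockwise.
Potted plant: 4.5 × 10 = 45 N down at 3.5 m → arm 0.5 m, τ = 45 × 0.5 = 22.5 N·m counterclockwise.
Speaker: 11 × 10 = 110 N down at 4.4 m → arm 1.4 m, τ = 110 × 1.4 = 154 N·m counterclockwise.
Net moment of existing loads = 326.5 N·m counterclockwise.
The crate weighs 58 × 10 = 580 N and must supply an equal clockwise moment, so its lever arm about the knife-edge support is 326.5 / 580 = 0.563 m.
That puts it at 3 − 0.563 = 2.44 m from the right end.

x ≈ 2.44 m from the right end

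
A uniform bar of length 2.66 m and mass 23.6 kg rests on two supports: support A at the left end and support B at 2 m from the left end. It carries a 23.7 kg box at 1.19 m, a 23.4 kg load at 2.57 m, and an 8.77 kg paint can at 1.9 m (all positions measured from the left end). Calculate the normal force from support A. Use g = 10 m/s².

Sum moments about support B (its reaction then has zero moment arm).
Beam weight: 23.6 × 10 = 236 N down at 1.33 m → arm 0.67 m, τ = 236 × 0.67 = 158.1 N·m counterclockwise.
Box: 23.7 × 10 = 237 N down at 1.19 m → arm 0.81 m, τ = 237 × 0.81 = 192 N·m counterclockwise.
Load: 23.4 × 10 = 234 N down at 2.57 m → arm 0.57 m, τ = 234 × 0.57 = 133.4 N·m clockwise.
Paint can: 8.77 × 10 = 87.7 N down at 1.9 m → arm 0.1 m, τ = 87.7 × 0.1 = 8.77 N·m counterclockwise.
Net load moment about support B = 225.5 N·m counterclockwise.
Reaction R at support A is upward at 0 m, arm 2 m → moment R × 2 clockwise.
Setting net torque to zero: R × 2 = 225.5 → R = 113 N.

R_A ≈ 113 N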